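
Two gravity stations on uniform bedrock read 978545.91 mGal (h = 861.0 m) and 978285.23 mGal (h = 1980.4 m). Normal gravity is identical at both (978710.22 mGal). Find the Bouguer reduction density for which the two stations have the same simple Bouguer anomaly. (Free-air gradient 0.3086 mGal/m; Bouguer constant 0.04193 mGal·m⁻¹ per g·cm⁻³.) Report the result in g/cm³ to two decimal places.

Δg_obs = 978285.23 − 978545.91 = -260.68 mGal over Δh = 1980.4 − 861.0 = 1119.4 m
Equal Bouguer anomalies ⇒ Δg_obs + (0.3086 − 0.04193ρ)·Δh = 0
0.3086 − 0.04193ρ = −Δg_obs/Δh = 0.23287
ρ = (0.3086 − 0.23287) / 0.04193 = 1.81 g/cm³

1.81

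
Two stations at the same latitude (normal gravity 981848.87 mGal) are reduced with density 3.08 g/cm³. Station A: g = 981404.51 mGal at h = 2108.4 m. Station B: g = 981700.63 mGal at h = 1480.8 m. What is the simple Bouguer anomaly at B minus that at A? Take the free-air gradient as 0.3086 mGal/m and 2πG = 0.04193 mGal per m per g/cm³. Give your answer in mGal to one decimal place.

Δg_SB(A) = 981404.51 − 981848.87 + 0.3086×2108.4 − 0.04193×3.08×2108.4 = -66.00 mGal
Δg_SB(B) = 981700.63 − 981848.87 + 0.3086×1480.8 − 0.04193×3.08×1480.8 = 117.50 mGal
Difference = 117.50 − (-66.00) = 183.50 mGal

183.5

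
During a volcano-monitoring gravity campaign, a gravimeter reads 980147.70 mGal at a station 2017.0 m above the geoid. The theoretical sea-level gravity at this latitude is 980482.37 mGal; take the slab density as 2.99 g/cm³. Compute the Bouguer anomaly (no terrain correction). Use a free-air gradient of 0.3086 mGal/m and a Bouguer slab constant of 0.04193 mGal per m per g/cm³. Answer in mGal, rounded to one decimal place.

Free-air correction = 0.3086 × 2017.0 = 622.45 mGal
Free-air anomaly = 980147.70 − 980482.37 + (622.45) = 287.78 mGal
Bouguer slab correction = 0.04193 × 2.99 × 2017.0 = 252.87 mGal
Simple Bouguer anomaly = 287.78 − (252.87) = 34.91 mGal

34.9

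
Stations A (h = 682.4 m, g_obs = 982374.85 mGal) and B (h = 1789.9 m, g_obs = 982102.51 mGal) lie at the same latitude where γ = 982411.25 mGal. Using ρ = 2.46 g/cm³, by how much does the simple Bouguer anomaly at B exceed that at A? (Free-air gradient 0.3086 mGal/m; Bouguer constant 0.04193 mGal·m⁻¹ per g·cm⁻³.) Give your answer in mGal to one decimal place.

Δg_SB(A) = 982374.85 − 982411.25 + 0.3086×682.4 − 0.04193×2.46×682.4 = 103.80 mGal
Δg_SB(B) = 982102.51 − 982411.25 + 0.3086×1789.9 − 0.04193×2.46×1789.9 = 59.00 mGal
Difference = 59.00 − (103.80) = -44.80 mGal

-44.8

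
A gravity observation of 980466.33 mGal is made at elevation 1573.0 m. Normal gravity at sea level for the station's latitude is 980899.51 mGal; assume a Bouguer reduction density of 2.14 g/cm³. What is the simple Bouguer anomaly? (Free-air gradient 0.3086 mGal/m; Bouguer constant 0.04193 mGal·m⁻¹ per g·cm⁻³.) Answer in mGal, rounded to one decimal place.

-88.9

Free-air correction = 0.3086 × 1573.0 = 485.43 mGal
Free-air anomaly = 980466.33 − 980899.51 + (485.43) = 52.25 mGal
Bouguer slab correction = 0.04193 × 2.14 × 1573.0 = 141.15 mGal
Simple Bouguer anomaly = 52.25 − (141.15) = -88.90 mGal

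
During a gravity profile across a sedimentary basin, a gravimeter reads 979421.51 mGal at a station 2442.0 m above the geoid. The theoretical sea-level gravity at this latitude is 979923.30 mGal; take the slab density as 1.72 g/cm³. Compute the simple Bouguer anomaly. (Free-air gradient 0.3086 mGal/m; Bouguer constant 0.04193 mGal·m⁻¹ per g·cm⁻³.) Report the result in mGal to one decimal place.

Free-air correction = 0.3086 × 2442.0 = 753.60 mGal
Free-air anomaly = 979421.51 − 979923.30 + (753.60) = 251.81 mGal
Bouguer slab correction = 0.04193 × 1.72 × 2442.0 = 176.12 mGal
Simple Bouguer anomaly = 251.81 − (176.12) = 75.69 mGal

75.7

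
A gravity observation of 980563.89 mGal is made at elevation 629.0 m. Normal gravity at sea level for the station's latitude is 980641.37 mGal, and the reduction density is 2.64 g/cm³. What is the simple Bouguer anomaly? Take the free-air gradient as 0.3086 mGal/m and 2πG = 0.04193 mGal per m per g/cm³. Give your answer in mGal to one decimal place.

Free-air correction = 0.3086 × 629.0 = 194.11 mGal
Free-air anomaly = 980563.89 − 980641.37 + (194.11) = 116.63 mGal
Bouguer slab correction = 0.04193 × 2.64 × 629.0 = 69.63 mGal
Simple Bouguer anomaly = 116.63 − (69.63) = 47.00 mGal

47.0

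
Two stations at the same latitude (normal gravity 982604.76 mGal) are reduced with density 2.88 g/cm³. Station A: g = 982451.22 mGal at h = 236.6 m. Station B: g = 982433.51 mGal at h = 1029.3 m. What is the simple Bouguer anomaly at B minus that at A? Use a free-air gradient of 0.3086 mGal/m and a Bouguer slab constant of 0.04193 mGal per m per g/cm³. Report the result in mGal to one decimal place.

Δg_SB(A) = 982451.22 − 982604.76 + 0.3086×236.6 − 0.04193×2.88×236.6 = -109.10 mGal
Δg_SB(B) = 982433.51 − 982604.76 + 0.3086×1029.3 − 0.04193×2.88×1029.3 = 22.10 mGal
Difference = 22.10 − (-109.10) = 131.20 mGal

131.2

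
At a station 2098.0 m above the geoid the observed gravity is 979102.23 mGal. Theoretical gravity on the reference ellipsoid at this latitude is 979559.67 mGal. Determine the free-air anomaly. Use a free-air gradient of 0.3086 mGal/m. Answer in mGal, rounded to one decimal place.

Free-air correction = 0.3086 × 2098.0 = 647.44 mGal
Free-air anomaly = 979102.23 − 979559.67 + (647.44) = 190.00 mGal

190.0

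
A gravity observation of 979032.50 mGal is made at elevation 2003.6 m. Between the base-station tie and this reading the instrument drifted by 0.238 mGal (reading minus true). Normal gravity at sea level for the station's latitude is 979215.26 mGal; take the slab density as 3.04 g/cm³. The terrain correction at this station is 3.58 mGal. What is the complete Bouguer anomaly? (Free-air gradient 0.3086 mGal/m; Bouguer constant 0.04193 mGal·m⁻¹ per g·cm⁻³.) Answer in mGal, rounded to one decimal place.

183.5

Drift-corrected reading = 979032.50 − (0.238) = 979032.262 mGal
Free-air correction = 0.3086 × 2003.6 = 618.31 mGal
Free-air anomaly = 979032.262 − 979215.26 + (618.31) = 435.312 mGal
Bouguer slab correction = 0.04193 × 3.04 × 2003.6 = 255.39 mGal
Simple Bouguer anomaly = 435.312 − (255.39) = 179.922 mGal
Complete Bouguer anomaly = 179.922 + 3.58 = 183.502 mGal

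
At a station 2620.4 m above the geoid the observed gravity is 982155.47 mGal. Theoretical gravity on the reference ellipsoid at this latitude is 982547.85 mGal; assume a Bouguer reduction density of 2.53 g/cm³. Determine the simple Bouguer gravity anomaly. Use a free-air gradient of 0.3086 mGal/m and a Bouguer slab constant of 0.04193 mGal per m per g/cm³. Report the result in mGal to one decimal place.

138.3

Free-air correction = 0.3086 × 2620.4 = 808.66 mGal
Free-air anomaly = 982155.47 − 982547.85 + (808.66) = 416.28 mGal
Bouguer slab correction = 0.04193 × 2.53 × 2620.4 = 277.98 mGal
Simple Bouguer anomaly = 416.28 − (277.98) = 138.30 mGal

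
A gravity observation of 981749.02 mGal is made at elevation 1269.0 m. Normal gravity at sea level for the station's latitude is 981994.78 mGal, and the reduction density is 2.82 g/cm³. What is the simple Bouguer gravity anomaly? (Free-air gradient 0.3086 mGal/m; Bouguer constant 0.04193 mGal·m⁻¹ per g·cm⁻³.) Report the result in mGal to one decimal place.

Free-air correction = 0.3086 × 1269.0 = 391.61 mGal
Free-air anomaly = 981749.02 − 981994.78 + (391.61) = 145.85 mGal
Bouguer slab correction = 0.04193 × 2.82 × 1269.0 = 150.05 mGal
Simple Bouguer anomaly = 145.85 − (150.05) = -4.20 mGal

-4.2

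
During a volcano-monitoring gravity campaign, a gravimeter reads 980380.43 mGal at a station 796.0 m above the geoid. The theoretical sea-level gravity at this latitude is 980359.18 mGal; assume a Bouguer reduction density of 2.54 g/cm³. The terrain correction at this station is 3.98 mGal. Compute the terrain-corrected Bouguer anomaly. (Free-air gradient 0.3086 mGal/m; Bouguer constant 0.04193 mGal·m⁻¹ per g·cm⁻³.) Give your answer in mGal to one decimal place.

Free-air correction = 0.3086 × 796.0 = 245.65 mGal
Free-air anomaly = 980380.43 − 980359.18 + (245.65) = 266.90 mGal
Bouguer slab correction = 0.04193 × 2.54 × 796.0 = 84.78 mGal
Simple Bouguer anomaly = 266.90 − (84.78) = 182.12 mGal
Complete Bouguer anomaly = 182.12 + 3.98 = 186.10 mGal

186.1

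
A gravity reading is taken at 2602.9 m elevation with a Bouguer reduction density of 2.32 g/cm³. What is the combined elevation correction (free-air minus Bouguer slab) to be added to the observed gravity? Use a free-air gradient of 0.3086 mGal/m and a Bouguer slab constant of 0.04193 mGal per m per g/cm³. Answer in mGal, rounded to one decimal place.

Combined gradient = 0.3086 − 0.04193 × 2.32 = 0.2113224 mGal/m
Combined elevation correction = 0.2113224 × 2602.9 = 550.1 mGal

550.1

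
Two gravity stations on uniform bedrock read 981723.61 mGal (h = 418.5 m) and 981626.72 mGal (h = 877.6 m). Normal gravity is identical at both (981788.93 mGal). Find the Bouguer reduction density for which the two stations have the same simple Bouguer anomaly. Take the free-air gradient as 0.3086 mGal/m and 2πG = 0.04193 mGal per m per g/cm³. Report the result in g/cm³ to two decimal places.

Δg_obs = 981626.72 − 981723.61 = -96.89 mGal over Δh = 877.6 − 418.5 = 459.1 m
Equal Bouguer anomalies ⇒ Δg_obs + (0.3086 − 0.04193ρ)·Δh = 0
0.3086 − 0.04193ρ = −Δg_obs/Δh = 0.21104
ρ = (0.3086 − 0.21104) / 0.04193 = 2.33 g/cm³

2.33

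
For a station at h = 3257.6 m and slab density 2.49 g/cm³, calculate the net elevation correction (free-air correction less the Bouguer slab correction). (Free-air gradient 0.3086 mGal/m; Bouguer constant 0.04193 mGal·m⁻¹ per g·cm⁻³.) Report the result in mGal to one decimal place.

Combined gradient = 0.3086 − 0.04193 × 2.49 = 0.2041943 mGal/m
Combined elevation correction = 0.2041943 × 3257.6 = 665.2 mGal

665.2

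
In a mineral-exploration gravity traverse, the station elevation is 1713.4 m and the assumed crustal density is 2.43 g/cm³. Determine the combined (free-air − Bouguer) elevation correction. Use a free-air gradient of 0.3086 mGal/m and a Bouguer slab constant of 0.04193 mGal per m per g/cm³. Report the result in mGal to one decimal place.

354.2

Combined gradient = 0.3086 − 0.04193 × 2.43 = 0.2067101 mGal/m
Combined elevation correction = 0.2067101 × 1713.4 = 354.2 mGal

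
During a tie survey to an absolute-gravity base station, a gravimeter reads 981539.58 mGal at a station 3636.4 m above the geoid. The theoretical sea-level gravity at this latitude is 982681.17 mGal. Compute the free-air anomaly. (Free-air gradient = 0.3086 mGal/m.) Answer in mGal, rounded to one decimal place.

Free-air correction = 0.3086 × 3636.4 = 1122.19 mGal
Free-air anomaly = 981539.58 − 982681.17 + (1122.19) = -19.40 mGal

-19.4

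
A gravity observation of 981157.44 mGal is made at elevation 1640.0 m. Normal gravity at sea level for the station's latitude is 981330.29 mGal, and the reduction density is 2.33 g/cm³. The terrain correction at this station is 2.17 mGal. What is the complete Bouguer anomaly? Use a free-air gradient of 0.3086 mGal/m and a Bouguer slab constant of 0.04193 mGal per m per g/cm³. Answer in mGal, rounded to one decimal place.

Free-air correction = 0.3086 × 1640.0 = 506.10 mGal
Free-air anomaly = 981157.44 − 981330.29 + (506.10) = 333.25 mGal
Bouguer slab correction = 0.04193 × 2.33 × 1640.0 = 160.22 mGal
Simple Bouguer anomaly = 333.25 − (160.22) = 173.03 mGal
Complete Bouguer anomaly = 173.03 + 2.17 = 175.20 mGal

175.2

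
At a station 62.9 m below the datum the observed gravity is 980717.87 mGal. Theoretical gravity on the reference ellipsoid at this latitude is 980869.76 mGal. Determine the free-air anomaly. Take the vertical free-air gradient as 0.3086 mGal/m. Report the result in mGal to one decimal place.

Free-air correction = 0.3086 × -62.9 = -19.41 mGal
Free-air anomaly = 980717.87 − 980869.76 + (-19.41) = -171.30 mGal

-171.3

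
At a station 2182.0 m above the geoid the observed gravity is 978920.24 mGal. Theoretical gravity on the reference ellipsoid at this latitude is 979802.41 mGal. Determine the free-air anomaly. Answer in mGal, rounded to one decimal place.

Free-air correction = 0.3086 × 2182.0 = 673.37 mGal
Free-air anomaly = 978920.24 − 979802.41 + (673.37) = -208.80 mGal

-208.8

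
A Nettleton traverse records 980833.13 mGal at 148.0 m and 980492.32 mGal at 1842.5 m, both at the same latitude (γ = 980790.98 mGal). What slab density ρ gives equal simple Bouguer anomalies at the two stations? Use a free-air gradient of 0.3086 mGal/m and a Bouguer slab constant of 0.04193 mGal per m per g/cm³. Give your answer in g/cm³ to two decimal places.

2.56

Δg_obs = 980492.32 − 980833.13 = -340.81 mGal over Δh = 1842.5 − 148.0 = 1694.5 m
Equal Bouguer anomalies ⇒ Δg_obs + (0.3086 − 0.04193ρ)·Δh = 0
0.3086 − 0.04193ρ = −Δg_obs/Δh = 0.20113
ρ = (0.3086 − 0.20113) / 0.04193 = 2.56 g/cm³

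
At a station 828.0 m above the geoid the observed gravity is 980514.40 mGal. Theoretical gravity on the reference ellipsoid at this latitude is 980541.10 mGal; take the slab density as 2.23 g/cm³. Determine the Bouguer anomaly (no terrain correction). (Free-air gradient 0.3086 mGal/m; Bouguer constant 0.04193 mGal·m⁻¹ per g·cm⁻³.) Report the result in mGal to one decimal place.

Free-air correction = 0.3086 × 828.0 = 255.52 mGal
Free-air anomaly = 980514.40 − 980541.10 + (255.52) = 228.82 mGal
Bouguer slab correction = 0.04193 × 2.23 × 828.0 = 77.42 mGal
Simple Bouguer anomaly = 228.82 − (77.42) = 151.40 mGal

151.4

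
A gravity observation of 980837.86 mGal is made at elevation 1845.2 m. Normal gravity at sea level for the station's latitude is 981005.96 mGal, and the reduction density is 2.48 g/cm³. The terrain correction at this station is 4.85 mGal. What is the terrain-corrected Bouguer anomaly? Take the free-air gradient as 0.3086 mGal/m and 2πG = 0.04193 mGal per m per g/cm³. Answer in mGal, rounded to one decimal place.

Free-air correction = 0.3086 × 1845.2 = 569.43 mGal
Free-air anomaly = 980837.86 − 981005.96 + (569.43) = 401.33 mGal
Bouguer slab correction = 0.04193 × 2.48 × 1845.2 = 191.88 mGal
Simple Bouguer anomaly = 401.33 − (191.88) = 209.45 mGal
Complete Bouguer anomaly = 209.45 + 4.85 = 214.30 mGal

214.3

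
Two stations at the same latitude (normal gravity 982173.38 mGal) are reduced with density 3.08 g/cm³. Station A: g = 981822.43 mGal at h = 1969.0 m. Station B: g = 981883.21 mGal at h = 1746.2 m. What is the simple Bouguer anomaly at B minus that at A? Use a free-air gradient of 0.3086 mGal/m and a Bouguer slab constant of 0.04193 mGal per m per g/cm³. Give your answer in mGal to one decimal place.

20.8

Δg_SB(A) = 981822.43 − 982173.38 + 0.3086×1969.0 − 0.04193×3.08×1969.0 = 2.40 mGal
Δg_SB(B) = 981883.21 − 982173.38 + 0.3086×1746.2 − 0.04193×3.08×1746.2 = 23.20 mGal
Difference = 23.20 − (2.40) = 20.80 mGal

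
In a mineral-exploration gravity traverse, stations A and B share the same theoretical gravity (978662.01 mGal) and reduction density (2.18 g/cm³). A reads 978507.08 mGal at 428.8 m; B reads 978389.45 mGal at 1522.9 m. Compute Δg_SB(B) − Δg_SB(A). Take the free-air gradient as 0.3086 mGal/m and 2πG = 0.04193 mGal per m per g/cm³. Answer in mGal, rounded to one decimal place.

Δg_SB(A) = 978507.08 − 978662.01 + 0.3086×428.8 − 0.04193×2.18×428.8 = -61.80 mGal
Δg_SB(B) = 978389.45 − 978662.01 + 0.3086×1522.9 − 0.04193×2.18×1522.9 = 58.20 mGal
Difference = 58.20 − (-61.80) = 120.00 mGal

120.0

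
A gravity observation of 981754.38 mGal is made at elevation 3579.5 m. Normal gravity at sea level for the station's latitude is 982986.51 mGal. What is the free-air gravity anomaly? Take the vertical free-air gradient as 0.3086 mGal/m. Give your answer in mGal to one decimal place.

Free-air correction = 0.3086 × 3579.5 = 1104.63 mGal
Free-air anomaly = 981754.38 − 982986.51 + (1104.63) = -127.50 mGal

-127.5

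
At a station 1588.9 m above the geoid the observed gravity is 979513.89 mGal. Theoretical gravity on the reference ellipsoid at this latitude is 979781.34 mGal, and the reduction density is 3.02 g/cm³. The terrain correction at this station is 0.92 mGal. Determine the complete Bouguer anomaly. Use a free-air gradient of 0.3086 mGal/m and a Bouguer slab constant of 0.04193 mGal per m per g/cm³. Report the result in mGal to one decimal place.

Free-air correction = 0.3086 × 1588.9 = 490.33 mGal
Free-air anomaly = 979513.89 − 979781.34 + (490.33) = 222.88 mGal
Bouguer slab correction = 0.04193 × 3.02 × 1588.9 = 201.20 mGal
Simple Bouguer anomaly = 222.88 − (201.20) = 21.68 mGal
Complete Bouguer anomaly = 21.68 + 0.92 = 22.60 mGal

22.6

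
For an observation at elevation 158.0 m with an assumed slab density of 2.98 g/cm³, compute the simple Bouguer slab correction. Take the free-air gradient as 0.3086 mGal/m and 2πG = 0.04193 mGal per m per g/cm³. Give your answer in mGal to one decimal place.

Bouguer slab correction = 0.04193 × 2.98 × 158.0 = 19.7 mGal

19.7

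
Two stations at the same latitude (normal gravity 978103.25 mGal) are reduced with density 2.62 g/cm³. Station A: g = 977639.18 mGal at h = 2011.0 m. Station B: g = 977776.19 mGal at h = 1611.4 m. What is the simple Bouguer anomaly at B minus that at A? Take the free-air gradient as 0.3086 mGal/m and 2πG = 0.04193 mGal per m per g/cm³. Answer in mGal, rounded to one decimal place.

Δg_SB(A) = 977639.18 − 978103.25 + 0.3086×2011.0 − 0.04193×2.62×2011.0 = -64.40 mGal
Δg_SB(B) = 977776.19 − 978103.25 + 0.3086×1611.4 − 0.04193×2.62×1611.4 = -6.80 mGal
Difference = -6.80 − (-64.40) = 57.60 mGal

57.6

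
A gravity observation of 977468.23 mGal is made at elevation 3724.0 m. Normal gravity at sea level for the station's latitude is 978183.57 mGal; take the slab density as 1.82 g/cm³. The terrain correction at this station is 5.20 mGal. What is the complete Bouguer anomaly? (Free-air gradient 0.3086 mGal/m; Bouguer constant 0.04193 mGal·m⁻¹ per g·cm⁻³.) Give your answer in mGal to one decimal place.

154.9

Free-air correction = 0.3086 × 3724.0 = 1149.23 mGal
Free-air anomaly = 977468.23 − 978183.57 + (1149.23) = 433.89 mGal
Bouguer slab correction = 0.04193 × 1.82 × 3724.0 = 284.19 mGal
Simple Bouguer anomaly = 433.89 − (284.19) = 149.70 mGal
Complete Bouguer anomaly = 149.70 + 5.20 = 154.90 mGal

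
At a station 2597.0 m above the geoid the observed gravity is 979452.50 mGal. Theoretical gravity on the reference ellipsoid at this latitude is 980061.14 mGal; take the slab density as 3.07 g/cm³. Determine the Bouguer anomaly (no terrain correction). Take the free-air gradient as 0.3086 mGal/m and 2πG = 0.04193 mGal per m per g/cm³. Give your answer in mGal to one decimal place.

-141.5

Free-air correction = 0.3086 × 2597.0 = 801.43 mGal
Free-air anomaly = 979452.50 − 980061.14 + (801.43) = 192.79 mGal
Bouguer slab correction = 0.04193 × 3.07 × 2597.0 = 334.30 mGal
Simple Bouguer anomaly = 192.79 − (334.30) = -141.51 mGal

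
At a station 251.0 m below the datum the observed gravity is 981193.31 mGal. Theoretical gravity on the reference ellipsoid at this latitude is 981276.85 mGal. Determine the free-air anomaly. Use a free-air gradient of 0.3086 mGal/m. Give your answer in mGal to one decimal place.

-161.0

Free-air correction = 0.3086 × -251.0 = -77.46 mGal
Free-air anomaly = 981193.31 − 981276.85 + (-77.46) = -161.00 mGal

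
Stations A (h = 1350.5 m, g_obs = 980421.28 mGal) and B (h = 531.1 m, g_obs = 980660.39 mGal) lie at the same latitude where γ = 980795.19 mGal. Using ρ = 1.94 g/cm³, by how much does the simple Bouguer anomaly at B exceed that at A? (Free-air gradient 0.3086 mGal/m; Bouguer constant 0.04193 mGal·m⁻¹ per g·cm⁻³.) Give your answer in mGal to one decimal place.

Δg_SB(A) = 980421.28 − 980795.19 + 0.3086×1350.5 − 0.04193×1.94×1350.5 = -67.00 mGal
Δg_SB(B) = 980660.39 − 980795.19 + 0.3086×531.1 − 0.04193×1.94×531.1 = -14.10 mGal
Difference = -14.10 − (-67.00) = 52.90 mGal

52.9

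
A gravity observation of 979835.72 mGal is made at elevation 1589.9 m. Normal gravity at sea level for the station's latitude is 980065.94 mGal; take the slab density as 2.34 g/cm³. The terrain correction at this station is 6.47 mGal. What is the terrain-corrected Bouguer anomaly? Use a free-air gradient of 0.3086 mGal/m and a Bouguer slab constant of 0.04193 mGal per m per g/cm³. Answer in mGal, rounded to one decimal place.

110.9

Free-air correction = 0.3086 × 1589.9 = 490.64 mGal
Free-air anomaly = 979835.72 − 980065.94 + (490.64) = 260.42 mGal
Bouguer slab correction = 0.04193 × 2.34 × 1589.9 = 155.99 mGal
Simple Bouguer anomaly = 260.42 − (155.99) = 104.43 mGal
Complete Bouguer anomaly = 104.43 + 6.47 = 110.90 mGal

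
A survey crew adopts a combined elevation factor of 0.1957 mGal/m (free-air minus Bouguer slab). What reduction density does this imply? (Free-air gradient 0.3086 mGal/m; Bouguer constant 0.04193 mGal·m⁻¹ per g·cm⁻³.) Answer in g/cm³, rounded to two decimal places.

2.69

0.1957 = 0.3086 − 0.04193 × ρ
ρ = (0.3086 − 0.1957) / 0.04193 = 2.69 g/cm³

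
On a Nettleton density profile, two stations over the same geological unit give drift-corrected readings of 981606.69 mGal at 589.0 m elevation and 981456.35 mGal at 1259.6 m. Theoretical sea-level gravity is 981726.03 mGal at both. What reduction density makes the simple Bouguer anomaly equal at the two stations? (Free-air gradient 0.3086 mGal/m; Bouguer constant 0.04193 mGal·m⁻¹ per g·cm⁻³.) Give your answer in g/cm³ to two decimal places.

Δg_obs = 981456.35 − 981606.69 = -150.34 mGal over Δh = 1259.6 − 589.0 = 670.6 m
Equal Bouguer anomalies ⇒ Δg_obs + (0.3086 − 0.04193ρ)·Δh = 0
0.3086 − 0.04193ρ = −Δg_obs/Δh = 0.22419
ρ = (0.3086 − 0.22419) / 0.04193 = 2.01 g/cm³

2.01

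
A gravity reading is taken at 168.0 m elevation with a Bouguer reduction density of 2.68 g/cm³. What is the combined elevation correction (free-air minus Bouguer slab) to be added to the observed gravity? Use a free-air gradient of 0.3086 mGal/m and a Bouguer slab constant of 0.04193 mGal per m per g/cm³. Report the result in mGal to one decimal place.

Combined gradient = 0.3086 − 0.04193 × 2.68 = 0.1962276 mGal/m
Combined elevation correction = 0.1962276 × 168.0 = 33.0 mGal

33.0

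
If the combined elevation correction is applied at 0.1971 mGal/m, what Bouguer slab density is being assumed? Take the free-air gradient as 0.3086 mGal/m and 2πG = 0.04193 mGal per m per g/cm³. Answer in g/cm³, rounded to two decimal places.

0.1971 = 0.3086 − 0.04193 × ρ
ρ = (0.3086 − 0.1971) / 0.04193 = 2.66 g/cm³

2.66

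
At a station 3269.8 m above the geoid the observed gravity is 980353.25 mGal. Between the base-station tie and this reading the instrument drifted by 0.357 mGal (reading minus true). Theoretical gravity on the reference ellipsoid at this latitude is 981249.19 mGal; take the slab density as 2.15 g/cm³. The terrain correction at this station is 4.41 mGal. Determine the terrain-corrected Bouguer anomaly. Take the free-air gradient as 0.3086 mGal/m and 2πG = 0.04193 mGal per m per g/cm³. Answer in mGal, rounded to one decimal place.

-177.6

Drift-corrected reading = 980353.25 − (0.357) = 980352.893 mGal
Free-air correction = 0.3086 × 3269.8 = 1009.06 mGal
Free-air anomaly = 980352.893 − 981249.19 + (1009.06) = 112.763 mGal
Bouguer slab correction = 0.04193 × 2.15 × 3269.8 = 294.77 mGal
Simple Bouguer anomaly = 112.763 − (294.77) = -182.007 mGal
Complete Bouguer anomaly = -182.007 + 4.41 = -177.597 mGal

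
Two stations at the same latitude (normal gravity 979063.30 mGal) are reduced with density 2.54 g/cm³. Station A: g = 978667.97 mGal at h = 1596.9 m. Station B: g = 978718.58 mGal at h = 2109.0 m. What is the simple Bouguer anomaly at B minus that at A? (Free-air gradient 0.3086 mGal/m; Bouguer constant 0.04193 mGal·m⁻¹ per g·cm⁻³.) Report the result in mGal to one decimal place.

154.1

Δg_SB(A) = 978667.97 − 979063.30 + 0.3086×1596.9 − 0.04193×2.54×1596.9 = -72.60 mGal
Δg_SB(B) = 978718.58 − 979063.30 + 0.3086×2109.0 − 0.04193×2.54×2109.0 = 81.50 mGal
Difference = 81.50 − (-72.60) = 154.10 mGal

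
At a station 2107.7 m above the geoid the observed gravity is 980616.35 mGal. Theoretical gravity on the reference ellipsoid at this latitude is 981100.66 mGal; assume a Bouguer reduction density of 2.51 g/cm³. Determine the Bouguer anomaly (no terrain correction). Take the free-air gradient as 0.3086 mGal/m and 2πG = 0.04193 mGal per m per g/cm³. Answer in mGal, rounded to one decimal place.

Free-air correction = 0.3086 × 2107.7 = 650.44 mGal
Free-air anomaly = 980616.35 − 981100.66 + (650.44) = 166.13 mGal
Bouguer slab correction = 0.04193 × 2.51 × 2107.7 = 221.82 mGal
Simple Bouguer anomaly = 166.13 − (221.82) = -55.69 mGal

-55.7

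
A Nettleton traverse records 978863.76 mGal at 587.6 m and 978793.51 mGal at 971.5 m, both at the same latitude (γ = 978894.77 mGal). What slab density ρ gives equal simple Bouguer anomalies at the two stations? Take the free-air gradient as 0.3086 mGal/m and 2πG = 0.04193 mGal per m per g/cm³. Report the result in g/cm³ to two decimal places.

3.00

Δg_obs = 978793.51 − 978863.76 = -70.25 mGal over Δh = 971.5 − 587.6 = 383.9 m
Equal Bouguer anomalies ⇒ Δg_obs + (0.3086 − 0.04193ρ)·Δh = 0
0.3086 − 0.04193ρ = −Δg_obs/Δh = 0.18299
ρ = (0.3086 − 0.18299) / 0.04193 = 3.00 g/cm³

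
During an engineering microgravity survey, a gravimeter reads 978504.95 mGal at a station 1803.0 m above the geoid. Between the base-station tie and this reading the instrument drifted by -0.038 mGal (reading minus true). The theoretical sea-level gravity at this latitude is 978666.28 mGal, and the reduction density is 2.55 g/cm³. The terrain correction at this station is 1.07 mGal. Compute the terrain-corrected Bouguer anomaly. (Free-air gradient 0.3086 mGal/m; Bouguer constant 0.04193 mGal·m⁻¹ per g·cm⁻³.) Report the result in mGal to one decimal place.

203.4

Drift-corrected reading = 978504.95 − (-0.038) = 978504.988 mGal
Free-air correction = 0.3086 × 1803.0 = 556.41 mGal
Free-air anomaly = 978504.988 − 978666.28 + (556.41) = 395.118 mGal
Bouguer slab correction = 0.04193 × 2.55 × 1803.0 = 192.78 mGal
Simple Bouguer anomaly = 395.118 − (192.78) = 202.338 mGal
Complete Bouguer anomaly = 202.338 + 1.07 = 203.408 mGal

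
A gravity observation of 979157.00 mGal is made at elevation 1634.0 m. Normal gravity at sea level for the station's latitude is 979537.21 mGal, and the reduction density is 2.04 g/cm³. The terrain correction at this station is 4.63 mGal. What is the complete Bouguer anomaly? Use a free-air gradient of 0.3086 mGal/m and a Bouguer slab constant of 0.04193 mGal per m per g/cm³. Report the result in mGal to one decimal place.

Free-air correction = 0.3086 × 1634.0 = 504.25 mGal
Free-air anomaly = 979157.00 − 979537.21 + (504.25) = 124.04 mGal
Bouguer slab correction = 0.04193 × 2.04 × 1634.0 = 139.77 mGal
Simple Bouguer anomaly = 124.04 − (139.77) = -15.73 mGal
Complete Bouguer anomaly = -15.73 + 4.63 = -11.10 mGal

-11.1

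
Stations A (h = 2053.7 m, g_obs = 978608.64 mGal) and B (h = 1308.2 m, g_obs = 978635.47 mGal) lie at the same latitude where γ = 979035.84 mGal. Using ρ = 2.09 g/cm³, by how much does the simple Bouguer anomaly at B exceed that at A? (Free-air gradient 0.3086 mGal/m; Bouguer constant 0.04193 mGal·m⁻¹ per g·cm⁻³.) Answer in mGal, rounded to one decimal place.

-137.9

Δg_SB(A) = 978608.64 − 979035.84 + 0.3086×2053.7 − 0.04193×2.09×2053.7 = 26.60 mGal
Δg_SB(B) = 978635.47 − 979035.84 + 0.3086×1308.2 − 0.04193×2.09×1308.2 = -111.30 mGal
Difference = -111.30 − (26.60) = -137.90 mGal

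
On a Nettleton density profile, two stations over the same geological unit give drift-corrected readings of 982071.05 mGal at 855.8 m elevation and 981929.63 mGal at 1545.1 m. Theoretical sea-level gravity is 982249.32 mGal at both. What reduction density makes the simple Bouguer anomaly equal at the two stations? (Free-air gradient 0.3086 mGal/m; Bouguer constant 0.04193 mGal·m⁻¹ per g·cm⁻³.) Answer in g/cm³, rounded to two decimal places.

2.47

Δg_obs = 981929.63 − 982071.05 = -141.42 mGal over Δh = 1545.1 − 855.8 = 689.3 m
Equal Bouguer anomalies ⇒ Δg_obs + (0.3086 − 0.04193ρ)·Δh = 0
0.3086 − 0.04193ρ = −Δg_obs/Δh = 0.20516
ρ = (0.3086 − 0.20516) / 0.04193 = 2.47 g/cm³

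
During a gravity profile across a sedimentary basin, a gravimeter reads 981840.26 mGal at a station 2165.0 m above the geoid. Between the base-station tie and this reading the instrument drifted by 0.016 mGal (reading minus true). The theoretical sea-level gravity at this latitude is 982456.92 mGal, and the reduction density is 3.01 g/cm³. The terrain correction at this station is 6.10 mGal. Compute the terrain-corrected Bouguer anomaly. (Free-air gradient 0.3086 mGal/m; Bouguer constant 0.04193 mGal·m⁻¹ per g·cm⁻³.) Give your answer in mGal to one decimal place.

-215.7

Drift-corrected reading = 981840.26 − (0.016) = 981840.244 mGal
Free-air correction = 0.3086 × 2165.0 = 668.12 mGal
Free-air anomaly = 981840.244 − 982456.92 + (668.12) = 51.444 mGal
Bouguer slab correction = 0.04193 × 3.01 × 2165.0 = 273.24 mGal
Simple Bouguer anomaly = 51.444 − (273.24) = -221.796 mGal
Complete Bouguer anomaly = -221.796 + 6.10 = -215.696 mGal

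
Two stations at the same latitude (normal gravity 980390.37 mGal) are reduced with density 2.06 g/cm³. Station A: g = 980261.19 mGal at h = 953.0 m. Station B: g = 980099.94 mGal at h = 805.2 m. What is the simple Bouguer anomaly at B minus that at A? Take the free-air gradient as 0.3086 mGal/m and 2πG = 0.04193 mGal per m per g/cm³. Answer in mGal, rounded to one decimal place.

Δg_SB(A) = 980261.19 − 980390.37 + 0.3086×953.0 − 0.04193×2.06×953.0 = 82.60 mGal
Δg_SB(B) = 980099.94 − 980390.37 + 0.3086×805.2 − 0.04193×2.06×805.2 = -111.50 mGal
Difference = -111.50 − (82.60) = -194.10 mGal

-194.1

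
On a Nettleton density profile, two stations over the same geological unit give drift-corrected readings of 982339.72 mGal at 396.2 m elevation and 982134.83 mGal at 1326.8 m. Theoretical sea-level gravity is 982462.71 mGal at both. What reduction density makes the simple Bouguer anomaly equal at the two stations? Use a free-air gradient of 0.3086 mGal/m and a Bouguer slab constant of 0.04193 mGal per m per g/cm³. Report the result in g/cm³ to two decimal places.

Δg_obs = 982134.83 − 982339.72 = -204.89 mGal over Δh = 1326.8 − 396.2 = 930.6 m
Equal Bouguer anomalies ⇒ Δg_obs + (0.3086 − 0.04193ρ)·Δh = 0
0.3086 − 0.04193ρ = −Δg_obs/Δh = 0.22017
ρ = (0.3086 − 0.22017) / 0.04193 = 2.11 g/cm³

2.11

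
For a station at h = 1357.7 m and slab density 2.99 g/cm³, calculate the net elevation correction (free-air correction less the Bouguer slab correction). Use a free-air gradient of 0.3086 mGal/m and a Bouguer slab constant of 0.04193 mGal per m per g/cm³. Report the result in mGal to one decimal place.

Combined gradient = 0.3086 − 0.04193 × 2.99 = 0.1832293 mGal/m
Combined elevation correction = 0.1832293 × 1357.7 = 248.8 mGal

248.8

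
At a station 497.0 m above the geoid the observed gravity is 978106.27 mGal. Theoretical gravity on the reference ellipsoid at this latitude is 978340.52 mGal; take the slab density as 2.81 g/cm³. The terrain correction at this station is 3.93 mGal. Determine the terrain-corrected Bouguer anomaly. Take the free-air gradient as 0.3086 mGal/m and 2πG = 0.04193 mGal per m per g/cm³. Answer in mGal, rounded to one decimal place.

-135.5

Free-air correction = 0.3086 × 497.0 = 153.37 mGal
Free-air anomaly = 978106.27 − 978340.52 + (153.37) = -80.88 mGal
Bouguer slab correction = 0.04193 × 2.81 × 497.0 = 58.56 mGal
Simple Bouguer anomaly = -80.88 − (58.56) = -139.44 mGal
Complete Bouguer anomaly = -139.44 + 3.93 = -135.51 mGal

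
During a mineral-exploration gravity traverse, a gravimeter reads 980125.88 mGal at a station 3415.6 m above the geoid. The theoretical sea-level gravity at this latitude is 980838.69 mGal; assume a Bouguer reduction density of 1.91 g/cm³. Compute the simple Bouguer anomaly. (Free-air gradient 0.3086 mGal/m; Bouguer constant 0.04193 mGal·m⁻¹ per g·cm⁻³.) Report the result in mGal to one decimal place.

Free-air correction = 0.3086 × 3415.6 = 1054.05 mGal
Free-air anomaly = 980125.88 − 980838.69 + (1054.05) = 341.24 mGal
Bouguer slab correction = 0.04193 × 1.91 × 3415.6 = 273.54 mGal
Simple Bouguer anomaly = 341.24 − (273.54) = 67.70 mGal

67.7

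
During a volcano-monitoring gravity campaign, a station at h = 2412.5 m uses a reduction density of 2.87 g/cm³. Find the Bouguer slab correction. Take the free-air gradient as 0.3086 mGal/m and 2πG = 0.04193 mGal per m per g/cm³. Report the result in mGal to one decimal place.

290.3

Bouguer slab correction = 0.04193 × 2.87 × 2412.5 = 290.3 mGal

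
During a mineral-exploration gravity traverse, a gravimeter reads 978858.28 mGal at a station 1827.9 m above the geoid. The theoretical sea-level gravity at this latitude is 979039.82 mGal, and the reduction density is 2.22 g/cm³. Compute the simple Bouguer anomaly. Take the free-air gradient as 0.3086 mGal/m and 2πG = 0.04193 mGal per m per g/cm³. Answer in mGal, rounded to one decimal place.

Free-air correction = 0.3086 × 1827.9 = 564.09 mGal
Free-air anomaly = 978858.28 − 979039.82 + (564.09) = 382.55 mGal
Bouguer slab correction = 0.04193 × 2.22 × 1827.9 = 170.15 mGal
Simple Bouguer anomaly = 382.55 − (170.15) = 212.40 mGal

212.4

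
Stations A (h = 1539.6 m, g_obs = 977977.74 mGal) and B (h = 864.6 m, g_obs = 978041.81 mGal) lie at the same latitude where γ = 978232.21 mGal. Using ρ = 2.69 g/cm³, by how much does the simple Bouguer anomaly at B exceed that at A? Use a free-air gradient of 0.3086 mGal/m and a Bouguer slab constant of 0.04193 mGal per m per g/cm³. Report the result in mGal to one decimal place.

-68.1

Δg_SB(A) = 977977.74 − 978232.21 + 0.3086×1539.6 − 0.04193×2.69×1539.6 = 47.00 mGal
Δg_SB(B) = 978041.81 − 978232.21 + 0.3086×864.6 − 0.04193×2.69×864.6 = -21.10 mGal
Difference = -21.10 − (47.00) = -68.10 mGal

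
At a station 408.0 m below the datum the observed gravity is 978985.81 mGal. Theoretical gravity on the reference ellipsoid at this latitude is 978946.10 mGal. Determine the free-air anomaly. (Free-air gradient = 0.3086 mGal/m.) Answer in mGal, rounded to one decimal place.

Free-air correction = 0.3086 × -408.0 = -125.91 mGal
Free-air anomaly = 978985.81 − 978946.10 + (-125.91) = -86.20 mGal

-86.2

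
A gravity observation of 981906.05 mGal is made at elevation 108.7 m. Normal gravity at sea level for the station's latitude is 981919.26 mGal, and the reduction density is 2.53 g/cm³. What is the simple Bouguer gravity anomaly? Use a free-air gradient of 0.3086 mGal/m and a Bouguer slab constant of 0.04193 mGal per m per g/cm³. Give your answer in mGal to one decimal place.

Free-air correction = 0.3086 × 108.7 = 33.54 mGal
Free-air anomaly = 981906.05 − 981919.26 + (33.54) = 20.33 mGal
Bouguer slab correction = 0.04193 × 2.53 × 108.7 = 11.53 mGal
Simple Bouguer anomaly = 20.33 − (11.53) = 8.80 mGal

8.8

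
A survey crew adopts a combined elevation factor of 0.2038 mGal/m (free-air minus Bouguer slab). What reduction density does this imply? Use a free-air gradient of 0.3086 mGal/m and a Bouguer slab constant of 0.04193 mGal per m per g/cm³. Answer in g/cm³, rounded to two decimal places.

0.2038 = 0.3086 − 0.04193 × ρ
ρ = (0.3086 − 0.2038) / 0.04193 = 2.50 g/cm³

2.50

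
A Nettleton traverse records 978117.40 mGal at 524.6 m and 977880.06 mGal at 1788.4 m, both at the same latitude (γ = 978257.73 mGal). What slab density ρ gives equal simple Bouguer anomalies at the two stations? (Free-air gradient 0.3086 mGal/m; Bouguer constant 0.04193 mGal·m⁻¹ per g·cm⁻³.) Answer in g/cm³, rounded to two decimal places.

Δg_obs = 977880.06 − 978117.40 = -237.34 mGal over Δh = 1788.4 − 524.6 = 1263.8 m
Equal Bouguer anomalies ⇒ Δg_obs + (0.3086 − 0.04193ρ)·Δh = 0
0.3086 − 0.04193ρ = −Δg_obs/Δh = 0.18780
ρ = (0.3086 − 0.18780) / 0.04193 = 2.88 g/cm³

2.88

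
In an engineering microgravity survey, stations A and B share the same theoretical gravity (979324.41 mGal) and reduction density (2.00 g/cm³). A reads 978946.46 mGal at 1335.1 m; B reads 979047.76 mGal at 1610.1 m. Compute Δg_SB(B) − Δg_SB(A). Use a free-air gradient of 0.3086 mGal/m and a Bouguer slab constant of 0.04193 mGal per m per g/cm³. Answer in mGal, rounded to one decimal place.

163.1

Δg_SB(A) = 978946.46 − 979324.41 + 0.3086×1335.1 − 0.04193×2.00×1335.1 = -77.90 mGal
Δg_SB(B) = 979047.76 − 979324.41 + 0.3086×1610.1 − 0.04193×2.00×1610.1 = 85.20 mGal
Difference = 85.20 − (-77.90) = 163.10 mGal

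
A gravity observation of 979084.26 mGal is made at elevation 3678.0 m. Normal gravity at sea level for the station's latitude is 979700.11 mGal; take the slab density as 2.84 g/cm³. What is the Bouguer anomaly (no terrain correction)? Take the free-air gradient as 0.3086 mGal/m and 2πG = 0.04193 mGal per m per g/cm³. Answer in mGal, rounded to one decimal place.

Free-air correction = 0.3086 × 3678.0 = 1135.03 mGal
Free-air anomaly = 979084.26 − 979700.11 + (1135.03) = 519.18 mGal
Bouguer slab correction = 0.04193 × 2.84 × 3678.0 = 437.98 mGal
Simple Bouguer anomaly = 519.18 − (437.98) = 81.20 mGal

81.2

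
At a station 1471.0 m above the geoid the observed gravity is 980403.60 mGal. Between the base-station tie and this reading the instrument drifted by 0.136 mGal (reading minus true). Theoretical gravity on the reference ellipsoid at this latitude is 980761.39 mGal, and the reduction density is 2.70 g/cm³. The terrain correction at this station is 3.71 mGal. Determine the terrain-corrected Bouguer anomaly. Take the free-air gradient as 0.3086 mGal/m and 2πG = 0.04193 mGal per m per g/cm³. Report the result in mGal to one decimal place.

Drift-corrected reading = 980403.60 − (0.136) = 980403.464 mGal
Free-air correction = 0.3086 × 1471.0 = 453.95 mGal
Free-air anomaly = 980403.464 − 980761.39 + (453.95) = 96.024 mGal
Bouguer slab correction = 0.04193 × 2.70 × 1471.0 = 166.53 mGal
Simple Bouguer anomaly = 96.024 − (166.53) = -70.506 mGal
Complete Bouguer anomaly = -70.506 + 3.71 = -66.796 mGal

-66.8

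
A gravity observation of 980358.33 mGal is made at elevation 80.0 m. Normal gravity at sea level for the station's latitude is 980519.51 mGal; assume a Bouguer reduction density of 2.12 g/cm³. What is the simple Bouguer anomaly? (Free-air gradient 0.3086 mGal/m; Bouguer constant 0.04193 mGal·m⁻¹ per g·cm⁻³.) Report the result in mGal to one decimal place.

Free-air correction = 0.3086 × 80.0 = 24.69 mGal
Free-air anomaly = 980358.33 − 980519.51 + (24.69) = -136.49 mGal
Bouguer slab correction = 0.04193 × 2.12 × 80.0 = 7.11 mGal
Simple Bouguer anomaly = -136.49 − (7.11) = -143.60 mGal

-143.6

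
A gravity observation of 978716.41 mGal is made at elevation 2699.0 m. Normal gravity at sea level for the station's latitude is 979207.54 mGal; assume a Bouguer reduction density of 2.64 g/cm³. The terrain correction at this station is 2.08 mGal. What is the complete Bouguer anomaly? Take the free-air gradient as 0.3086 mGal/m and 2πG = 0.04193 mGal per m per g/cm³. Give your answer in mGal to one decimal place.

Free-air correction = 0.3086 × 2699.0 = 832.91 mGal
Free-air anomaly = 978716.41 − 979207.54 + (832.91) = 341.78 mGal
Bouguer slab correction = 0.04193 × 2.64 × 2699.0 = 298.77 mGal
Simple Bouguer anomaly = 341.78 − (298.77) = 43.01 mGal
Complete Bouguer anomaly = 43.01 + 2.08 = 45.09 mGal

45.1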